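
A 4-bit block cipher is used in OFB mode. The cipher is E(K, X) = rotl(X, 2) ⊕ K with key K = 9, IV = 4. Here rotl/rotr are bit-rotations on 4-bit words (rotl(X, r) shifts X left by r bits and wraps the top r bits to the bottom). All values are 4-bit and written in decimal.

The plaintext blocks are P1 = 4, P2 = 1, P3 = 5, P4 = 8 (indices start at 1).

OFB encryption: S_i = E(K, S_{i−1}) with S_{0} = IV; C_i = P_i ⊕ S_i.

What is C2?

C1: S = E(K, 4) = 8; 4 ⊕ 8 = 12.
C2: S = E(K, 8) = 11; 1 ⊕ 11 = 10.

C2 = 10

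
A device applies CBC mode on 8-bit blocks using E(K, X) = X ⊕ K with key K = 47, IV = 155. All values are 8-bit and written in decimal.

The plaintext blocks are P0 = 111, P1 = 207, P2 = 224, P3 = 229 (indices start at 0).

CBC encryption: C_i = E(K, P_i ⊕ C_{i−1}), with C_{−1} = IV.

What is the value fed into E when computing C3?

C0: P0 ⊕ 155 = 244; E(K, 244) = 219.
C1: P1 ⊕ 219 = 20; E(K, 20) = 59.
C2: P2 ⊕ 59 = 219; E(K, 219) = 244.
C3: P3 ⊕ 244 = 17; E(K, 17) = 62.
So the input to E for block 3 is 17.

17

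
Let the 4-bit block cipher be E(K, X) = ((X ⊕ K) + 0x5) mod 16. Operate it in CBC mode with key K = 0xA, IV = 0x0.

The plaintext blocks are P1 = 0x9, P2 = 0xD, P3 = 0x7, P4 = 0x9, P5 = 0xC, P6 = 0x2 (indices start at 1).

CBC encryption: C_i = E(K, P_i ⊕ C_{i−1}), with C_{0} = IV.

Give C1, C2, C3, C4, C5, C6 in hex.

C1: P1 ⊕ 0x0 = 0x9; E(K, 0x9) = 0x8.
C2: P2 ⊕ 0x8 = 0x5; E(K, 0x5) = 0x4.
C3: P3 ⊕ 0x4 = 0x3; E(K, 0x3) = 0xE.
C4: P4 ⊕ 0xE = 0x7; E(K, 0x7) = 0x2.
C5: P5 ⊕ 0x2 = 0xE; E(K, 0xE) = 0x9.
C6: P6 ⊕ 0x9 = 0xB; E(K, 0xB) = 0x6.

C1 = 0x8, C2 = 0x4, C3 = 0xE, C4 = 0x2, C5 = 0x9, C6 = 0x6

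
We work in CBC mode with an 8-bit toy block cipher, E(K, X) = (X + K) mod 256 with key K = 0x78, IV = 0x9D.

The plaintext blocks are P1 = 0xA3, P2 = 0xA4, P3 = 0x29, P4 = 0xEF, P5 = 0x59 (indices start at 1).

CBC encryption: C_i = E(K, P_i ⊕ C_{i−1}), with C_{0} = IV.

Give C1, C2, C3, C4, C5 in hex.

C1 = 0xB6, C2 = 0x8A, C3 = 0x1B, C4 = 0x6C, C5 = 0xAD

C1: P1 ⊕ 0x9D = 0x3E; E(K, 0x3E) = 0xB6.
C2: P2 ⊕ 0xB6 = 0x12; E(K, 0x12) = 0x8A.
C3: P3 ⊕ 0x8A = 0xA3; E(K, 0xA3) = 0x1B.
C4: P4 ⊕ 0x1B = 0xF4; E(K, 0xF4) = 0x6C.
C5: P5 ⊕ 0x6C = 0x35; E(K, 0x35) = 0xAD.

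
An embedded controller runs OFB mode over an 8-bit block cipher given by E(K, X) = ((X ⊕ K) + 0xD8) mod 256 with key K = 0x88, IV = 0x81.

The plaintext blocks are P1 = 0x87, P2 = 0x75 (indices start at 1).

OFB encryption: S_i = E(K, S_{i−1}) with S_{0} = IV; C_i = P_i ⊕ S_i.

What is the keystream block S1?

C1: S = E(K, 0x81) = 0xE1; 0x87 ⊕ 0xE1 = 0x66.
So S1 = 0xE1.

0xE1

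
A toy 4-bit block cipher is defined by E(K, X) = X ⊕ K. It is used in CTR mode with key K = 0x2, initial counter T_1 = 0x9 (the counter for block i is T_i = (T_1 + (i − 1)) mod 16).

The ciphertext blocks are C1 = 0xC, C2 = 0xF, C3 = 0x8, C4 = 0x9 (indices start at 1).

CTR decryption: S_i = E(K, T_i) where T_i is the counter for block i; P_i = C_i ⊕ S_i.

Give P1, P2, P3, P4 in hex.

P1: T = 0x9, S = E(K, T) = 0xB; 0xC ⊕ 0xB = 0x7.
P2: T = 0xA, S = E(K, T) = 0x8; 0xF ⊕ 0x8 = 0x7.
P3: T = 0xB, S = E(K, T) = 0x9; 0x8 ⊕ 0x9 = 0x1.
P4: T = 0xC, S = E(K, T) = 0xE; 0x9 ⊕ 0xE = 0x7.

P1 = 0x7, P2 = 0x7, P3 = 0x1, P4 = 0x7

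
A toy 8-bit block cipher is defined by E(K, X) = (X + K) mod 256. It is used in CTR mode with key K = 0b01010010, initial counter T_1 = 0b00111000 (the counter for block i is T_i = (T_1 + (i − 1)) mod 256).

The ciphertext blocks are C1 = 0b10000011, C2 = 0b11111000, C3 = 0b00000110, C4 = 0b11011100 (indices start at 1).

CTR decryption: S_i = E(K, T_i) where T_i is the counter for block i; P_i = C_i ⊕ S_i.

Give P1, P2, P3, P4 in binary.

P1: T = 0b00111000, S = E(K, T) = 0b10001010; 0b10000011 ⊕ 0b10001010 = 0b00001001.
P2: T = 0b00111001, S = E(K, T) = 0b10001011; 0b11111000 ⊕ 0b10001011 = 0b01110011.
P3: T = 0b00111010, S = E(K, T) = 0b10001100; 0b00000110 ⊕ 0b10001100 = 0b10001010.
P4: T = 0b00111011, S = E(K, T) = 0b10001101; 0b11011100 ⊕ 0b10001101 = 0b01010001.

P1 = 0b00001001, P2 = 0b01110011, P3 = 0b10001010, P4 = 0b01010001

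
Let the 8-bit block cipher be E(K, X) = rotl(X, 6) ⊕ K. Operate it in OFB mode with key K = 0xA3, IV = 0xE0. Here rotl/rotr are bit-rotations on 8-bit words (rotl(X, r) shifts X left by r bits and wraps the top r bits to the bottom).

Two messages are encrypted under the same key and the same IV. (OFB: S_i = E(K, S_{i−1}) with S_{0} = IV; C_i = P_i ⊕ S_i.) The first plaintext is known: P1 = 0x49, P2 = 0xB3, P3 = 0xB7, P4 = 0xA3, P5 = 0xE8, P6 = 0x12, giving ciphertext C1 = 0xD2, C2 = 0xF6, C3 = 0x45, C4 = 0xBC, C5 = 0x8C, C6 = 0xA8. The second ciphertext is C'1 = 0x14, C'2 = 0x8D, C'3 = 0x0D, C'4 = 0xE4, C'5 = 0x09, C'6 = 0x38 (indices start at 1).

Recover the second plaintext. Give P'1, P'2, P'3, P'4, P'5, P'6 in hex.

In OFB with a reused IV, both messages share the same keystream S_i, so C_i ⊕ C'_i = P_i ⊕ P'_i and thus P'_i = P_i ⊕ C_i ⊕ C'_i.
P'1: 0x49 ⊕ 0xD2 ⊕ 0x14 = 0x8F.
P'2: 0xB3 ⊕ 0xF6 ⊕ 0x8D = 0xC8.
P'3: 0xB7 ⊕ 0x45 ⊕ 0x0D = 0xFF.
P'4: 0xA3 ⊕ 0xBC ⊕ 0xE4 = 0xFB.
P'5: 0xE8 ⊕ 0x8C ⊕ 0x09 = 0x6D.
P'6: 0x12 ⊕ 0xA8 ⊕ 0x38 = 0x82.

P'1 = 0x8F, P'2 = 0xC8, P'3 = 0xFF, P'4 = 0xFB, P'5 = 0x6D, P'6 = 0x82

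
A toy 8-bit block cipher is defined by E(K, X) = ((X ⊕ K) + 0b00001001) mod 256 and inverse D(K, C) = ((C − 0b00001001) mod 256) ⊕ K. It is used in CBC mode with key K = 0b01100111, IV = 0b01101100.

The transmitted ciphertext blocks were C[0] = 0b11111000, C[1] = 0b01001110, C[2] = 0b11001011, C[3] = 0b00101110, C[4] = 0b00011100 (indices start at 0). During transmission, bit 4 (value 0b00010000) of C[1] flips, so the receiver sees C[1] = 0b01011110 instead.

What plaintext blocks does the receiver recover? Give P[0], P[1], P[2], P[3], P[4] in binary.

CBC decryption: P_i = D(K, C_i) ⊕ C_{i−1}, with C_{−1} = IV.
Only C[1] changed, to 0b01011110. In CBC, a change in C_i garbles P_i and flips the same bit in P_{i+1}. Decrypting the received ciphertext:
P[0]: D(K, 0b11111000) = 0b10001000; 0b10001000 ⊕ 0b01101100 = 0b11100100.
P[1]: D(K, 0b01011110) = 0b00110010; 0b00110010 ⊕ 0b11111000 = 0b11001010.
P[2]: D(K, 0b11001011) = 0b10100101; 0b10100101 ⊕ 0b01011110 = 0b11111011.
P[3]: D(K, 0b00101110) = 0b01000010; 0b01000010 ⊕ 0b11001011 = 0b10001001.
P[4]: D(K, 0b00011100) = 0b01110100; 0b01110100 ⊕ 0b00101110 = 0b01011010.
Blocks that differ from the original plaintext: P[1], P[2].

P[0] = 0b11100100, P[1] = 0b11001010, P[2] = 0b11111011, P[3] = 0b10001001, P[4] = 0b01011010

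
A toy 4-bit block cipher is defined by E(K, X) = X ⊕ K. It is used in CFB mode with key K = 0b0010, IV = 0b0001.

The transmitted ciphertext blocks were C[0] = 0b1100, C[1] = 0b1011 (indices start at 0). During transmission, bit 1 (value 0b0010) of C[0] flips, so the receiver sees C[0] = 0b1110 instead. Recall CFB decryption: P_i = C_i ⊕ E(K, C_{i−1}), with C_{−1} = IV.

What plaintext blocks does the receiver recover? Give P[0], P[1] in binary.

P[0] = 0b1101, P[1] = 0b0111

Only C[0] changed, to 0b1110. In CFB, a change in C_i flips the same bit in P_i and garbles P_{i+1}. Decrypting the received ciphertext:
P[0]: E(K, 0b0001) = 0b0011; 0b1110 ⊕ 0b0011 = 0b1101.
P[1]: E(K, 0b1110) = 0b1100; 0b1011 ⊕ 0b1100 = 0b0111.
Blocks that differ from the original plaintext: P[0], P[1].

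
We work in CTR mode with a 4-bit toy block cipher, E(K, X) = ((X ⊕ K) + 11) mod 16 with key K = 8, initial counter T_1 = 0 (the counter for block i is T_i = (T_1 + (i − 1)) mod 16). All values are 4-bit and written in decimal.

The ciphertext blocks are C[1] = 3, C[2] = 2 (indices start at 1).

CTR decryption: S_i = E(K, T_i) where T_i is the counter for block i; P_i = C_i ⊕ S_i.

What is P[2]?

P[2] = 6

P[2]: T = 1, S = E(K, T) = 4; 2 ⊕ 4 = 6.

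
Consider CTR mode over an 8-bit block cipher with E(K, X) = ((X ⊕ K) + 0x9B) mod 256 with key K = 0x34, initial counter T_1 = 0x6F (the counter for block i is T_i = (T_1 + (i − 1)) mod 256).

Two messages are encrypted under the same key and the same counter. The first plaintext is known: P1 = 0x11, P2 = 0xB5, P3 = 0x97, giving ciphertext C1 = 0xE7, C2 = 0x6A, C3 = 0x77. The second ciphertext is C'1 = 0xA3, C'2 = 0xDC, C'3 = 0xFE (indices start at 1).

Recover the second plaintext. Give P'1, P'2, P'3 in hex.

In CTR with a reused counter, both messages share the same keystream S_i, so C_i ⊕ C'_i = P_i ⊕ P'_i and thus P'_i = P_i ⊕ C_i ⊕ C'_i.
P'1: 0x11 ⊕ 0xE7 ⊕ 0xA3 = 0x55.
P'2: 0xB5 ⊕ 0x6A ⊕ 0xDC = 0x03.
P'3: 0x97 ⊕ 0x77 ⊕ 0xFE = 0x1E.

P'1 = 0x55, P'2 = 0x03, P'3 = 0x1E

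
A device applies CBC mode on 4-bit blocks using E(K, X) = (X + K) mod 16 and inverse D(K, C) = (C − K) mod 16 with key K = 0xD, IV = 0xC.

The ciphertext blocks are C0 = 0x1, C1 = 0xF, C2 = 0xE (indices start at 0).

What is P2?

P2 = 0xE

CBC decryption: P_i = D(K, C_i) ⊕ C_{i−1}, with C_{−1} = IV.
P2: D(K, 0xE) = 0x1; 0x1 ⊕ 0xF = 0xE.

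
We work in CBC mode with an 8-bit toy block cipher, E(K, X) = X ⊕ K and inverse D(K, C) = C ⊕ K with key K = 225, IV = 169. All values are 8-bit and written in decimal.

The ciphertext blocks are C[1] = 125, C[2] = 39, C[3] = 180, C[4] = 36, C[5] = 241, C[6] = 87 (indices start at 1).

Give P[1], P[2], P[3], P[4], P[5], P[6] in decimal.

P[1] = 53, P[2] = 187, P[3] = 114, P[4] = 113, P[5] = 52, P[6] = 71

CBC decryption: P_i = D(K, C_i) ⊕ C_{i−1}, with C_{0} = IV.
P[1]: D(K, 125) = 156; 156 ⊕ 169 = 53.
P[2]: D(K, 39) = 198; 198 ⊕ 125 = 187.
P[3]: D(K, 180) = 85; 85 ⊕ 39 = 114.
P[4]: D(K, 36) = 197; 197 ⊕ 180 = 113.
P[5]: D(K, 241) = 16; 16 ⊕ 36 = 52.
P[6]: D(K, 87) = 182; 182 ⊕ 241 = 71.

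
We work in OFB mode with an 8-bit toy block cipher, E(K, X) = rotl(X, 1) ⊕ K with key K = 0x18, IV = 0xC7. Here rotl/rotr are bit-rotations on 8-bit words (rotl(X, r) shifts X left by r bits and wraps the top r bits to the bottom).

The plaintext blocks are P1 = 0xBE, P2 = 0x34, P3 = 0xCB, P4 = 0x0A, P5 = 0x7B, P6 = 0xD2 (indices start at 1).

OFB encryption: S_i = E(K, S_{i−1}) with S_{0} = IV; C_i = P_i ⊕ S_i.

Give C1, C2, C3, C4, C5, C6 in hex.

C1: S = E(K, 0xC7) = 0x97; 0xBE ⊕ 0x97 = 0x29.
C2: S = E(K, 0x97) = 0x37; 0x34 ⊕ 0x37 = 0x03.
C3: S = E(K, 0x37) = 0x76; 0xCB ⊕ 0x76 = 0xBD.
C4: S = E(K, 0x76) = 0xF4; 0x0A ⊕ 0xF4 = 0xFE.
C5: S = E(K, 0xF4) = 0xF1; 0x7B ⊕ 0xF1 = 0x8A.
C6: S = E(K, 0xF1) = 0xFB; 0xD2 ⊕ 0xFB = 0x29.

C1 = 0x29, C2 = 0x03, C3 = 0xBD, C4 = 0xFE, C5 = 0x8A, C6 = 0x29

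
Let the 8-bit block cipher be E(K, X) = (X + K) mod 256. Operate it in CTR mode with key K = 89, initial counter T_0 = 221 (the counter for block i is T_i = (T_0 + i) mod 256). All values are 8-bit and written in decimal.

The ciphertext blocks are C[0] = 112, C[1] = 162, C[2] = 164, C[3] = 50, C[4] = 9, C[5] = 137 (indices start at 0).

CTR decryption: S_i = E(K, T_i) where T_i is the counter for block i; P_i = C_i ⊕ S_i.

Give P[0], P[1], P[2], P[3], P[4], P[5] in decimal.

P[0]: T = 221, S = E(K, T) = 54; 112 ⊕ 54 = 70.
P[1]: T = 222, S = E(K, T) = 55; 162 ⊕ 55 = 149.
P[2]: T = 223, S = E(K, T) = 56; 164 ⊕ 56 = 156.
P[3]: T = 224, S = E(K, T) = 57; 50 ⊕ 57 = 11.
P[4]: T = 225, S = E(K, T) = 58; 9 ⊕ 58 = 51.
P[5]: T = 226, S = E(K, T) = 59; 137 ⊕ 59 = 178.

P[0] = 70, P[1] = 149, P[2] = 156, P[3] = 11, P[4] = 51, P[5] = 178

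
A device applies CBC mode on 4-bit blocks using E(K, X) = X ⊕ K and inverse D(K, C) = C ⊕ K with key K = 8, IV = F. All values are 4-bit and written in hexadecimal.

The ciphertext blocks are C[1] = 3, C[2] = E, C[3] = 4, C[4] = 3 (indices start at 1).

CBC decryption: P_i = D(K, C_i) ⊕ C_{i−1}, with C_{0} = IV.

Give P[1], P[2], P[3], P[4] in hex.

P[1] = 4, P[2] = 5, P[3] = 2, P[4] = F

P[1]: D(K, 3) = B; B ⊕ F = 4.
P[2]: D(K, E) = 6; 6 ⊕ 3 = 5.
P[3]: D(K, 4) = C; C ⊕ E = 2.
P[4]: D(K, 3) = B; B ⊕ 4 = F.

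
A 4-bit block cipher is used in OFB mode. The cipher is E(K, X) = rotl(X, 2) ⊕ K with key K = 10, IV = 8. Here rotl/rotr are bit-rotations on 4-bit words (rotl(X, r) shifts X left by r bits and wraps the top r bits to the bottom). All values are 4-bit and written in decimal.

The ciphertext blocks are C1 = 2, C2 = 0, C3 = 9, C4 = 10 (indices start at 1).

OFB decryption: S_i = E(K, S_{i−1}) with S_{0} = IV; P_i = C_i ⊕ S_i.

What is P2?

P2 = 8

P1: S = E(K, 8) = 8; 2 ⊕ 8 = 10.
P2: S = E(K, 8) = 8; 0 ⊕ 8 = 8.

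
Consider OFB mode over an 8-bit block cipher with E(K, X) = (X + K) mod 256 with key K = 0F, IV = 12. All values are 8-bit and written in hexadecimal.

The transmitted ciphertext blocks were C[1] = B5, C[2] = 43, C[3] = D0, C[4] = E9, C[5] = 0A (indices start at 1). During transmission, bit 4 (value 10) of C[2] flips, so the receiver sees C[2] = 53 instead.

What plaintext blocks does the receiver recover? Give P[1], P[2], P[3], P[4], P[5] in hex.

OFB decryption: S_i = E(K, S_{i−1}) with S_{0} = IV; P_i = C_i ⊕ S_i.
Only C[2] changed, to 53. In OFB, a change in C_i flips the same bit in P_i only; the keystream is unaffected. Decrypting the received ciphertext:
P[1]: S = E(K, 12) = 21; B5 ⊕ 21 = 94.
P[2]: S = E(K, 21) = 30; 53 ⊕ 30 = 63.
P[3]: S = E(K, 30) = 3F; D0 ⊕ 3F = EF.
P[4]: S = E(K, 3F) = 4E; E9 ⊕ 4E = A7.
P[5]: S = E(K, 4E) = 5D; 0A ⊕ 5D = 57.
Blocks that differ from the original plaintext: P[2].

P[1] = 94, P[2] = 63, P[3] = EF, P[4] = A7, P[5] = 57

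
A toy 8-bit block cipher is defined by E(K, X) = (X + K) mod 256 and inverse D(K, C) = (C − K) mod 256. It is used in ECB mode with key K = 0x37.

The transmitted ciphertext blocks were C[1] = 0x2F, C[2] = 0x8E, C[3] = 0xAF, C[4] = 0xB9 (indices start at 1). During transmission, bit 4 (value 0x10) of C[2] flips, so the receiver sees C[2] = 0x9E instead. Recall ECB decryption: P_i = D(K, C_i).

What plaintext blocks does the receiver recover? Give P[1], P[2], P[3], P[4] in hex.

P[1] = 0xF8, P[2] = 0x67, P[3] = 0x78, P[4] = 0x82

Only C[2] changed, to 0x9E. In ECB, a change in C_i affects only P_i. Decrypting the received ciphertext:
P[1]: D(K, 0x2F) = 0xF8.
P[2]: D(K, 0x9E) = 0x67.
P[3]: D(K, 0xAF) = 0x78.
P[4]: D(K, 0xB9) = 0x82.
Blocks that differ from the original plaintext: P[2].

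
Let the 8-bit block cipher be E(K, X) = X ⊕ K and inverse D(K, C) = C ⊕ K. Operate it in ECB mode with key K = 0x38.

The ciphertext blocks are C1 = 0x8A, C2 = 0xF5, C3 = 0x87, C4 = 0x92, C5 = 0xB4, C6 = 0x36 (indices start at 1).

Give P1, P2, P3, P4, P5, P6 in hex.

ECB decryption: P_i = D(K, C_i).
P1: D(K, 0x8A) = 0xB2.
P2: D(K, 0xF5) = 0xCD.
P3: D(K, 0x87) = 0xBF.
P4: D(K, 0x92) = 0xAA.
P5: D(K, 0xB4) = 0x8C.
P6: D(K, 0x36) = 0x0E.

P1 = 0xB2, P2 = 0xCD, P3 = 0xBF, P4 = 0xAA, P5 = 0x8C, P6 = 0x0E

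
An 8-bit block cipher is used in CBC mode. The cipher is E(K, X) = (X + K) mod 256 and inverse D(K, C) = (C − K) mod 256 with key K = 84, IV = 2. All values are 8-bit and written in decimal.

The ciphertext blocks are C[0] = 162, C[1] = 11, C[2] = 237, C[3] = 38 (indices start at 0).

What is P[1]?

P[1] = 21

CBC decryption: P_i = D(K, C_i) ⊕ C_{i−1}, with C_{−1} = IV.
P[1]: D(K, 11) = 183; 183 ⊕ 162 = 21.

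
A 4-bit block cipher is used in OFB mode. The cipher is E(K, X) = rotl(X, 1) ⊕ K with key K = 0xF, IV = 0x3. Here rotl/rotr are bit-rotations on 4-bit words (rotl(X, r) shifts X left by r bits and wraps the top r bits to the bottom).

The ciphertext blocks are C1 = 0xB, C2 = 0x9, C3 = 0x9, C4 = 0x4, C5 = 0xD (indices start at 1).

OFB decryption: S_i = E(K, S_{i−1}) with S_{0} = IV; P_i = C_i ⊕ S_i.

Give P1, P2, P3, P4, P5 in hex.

P1 = 0x2, P2 = 0x5, P3 = 0xF, P4 = 0x7, P5 = 0x4

P1: S = E(K, 0x3) = 0x9; 0xB ⊕ 0x9 = 0x2.
P2: S = E(K, 0x9) = 0xC; 0x9 ⊕ 0xC = 0x5.
P3: S = E(K, 0xC) = 0x6; 0x9 ⊕ 0x6 = 0xF.
P4: S = E(K, 0x6) = 0x3; 0x4 ⊕ 0x3 = 0x7.
P5: S = E(K, 0x3) = 0x9; 0xD ⊕ 0x9 = 0x4.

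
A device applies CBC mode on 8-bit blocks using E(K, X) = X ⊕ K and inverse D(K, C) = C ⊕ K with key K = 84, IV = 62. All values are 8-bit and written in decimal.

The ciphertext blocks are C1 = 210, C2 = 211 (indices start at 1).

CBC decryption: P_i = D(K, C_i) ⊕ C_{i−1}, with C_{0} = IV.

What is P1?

P1: D(K, 210) = 134; 134 ⊕ 62 = 184.

P1 = 184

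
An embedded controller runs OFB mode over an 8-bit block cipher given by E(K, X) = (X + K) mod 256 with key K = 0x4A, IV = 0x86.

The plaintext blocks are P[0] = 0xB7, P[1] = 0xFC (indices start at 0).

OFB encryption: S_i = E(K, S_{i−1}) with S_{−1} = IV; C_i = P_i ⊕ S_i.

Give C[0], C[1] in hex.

C[0] = 0x67, C[1] = 0xE6

C[0]: S = E(K, 0x86) = 0xD0; 0xB7 ⊕ 0xD0 = 0x67.
C[1]: S = E(K, 0xD0) = 0x1A; 0xFC ⊕ 0x1A = 0xE6.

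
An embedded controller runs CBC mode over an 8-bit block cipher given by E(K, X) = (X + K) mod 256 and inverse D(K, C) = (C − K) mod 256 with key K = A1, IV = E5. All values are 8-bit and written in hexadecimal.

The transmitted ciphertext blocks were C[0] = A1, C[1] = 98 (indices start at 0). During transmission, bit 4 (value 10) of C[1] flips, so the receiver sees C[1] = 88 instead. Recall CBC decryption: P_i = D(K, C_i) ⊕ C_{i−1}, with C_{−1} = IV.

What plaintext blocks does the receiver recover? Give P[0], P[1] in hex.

P[0] = E5, P[1] = 46

Only C[1] changed, to 88. In CBC, a change in C_i garbles P_i and flips the same bit in P_{i+1}. Decrypting the received ciphertext:
P[0]: D(K, A1) = 00; 00 ⊕ E5 = E5.
P[1]: D(K, 88) = E7; E7 ⊕ A1 = 46.
Blocks that differ from the original plaintext: P[1].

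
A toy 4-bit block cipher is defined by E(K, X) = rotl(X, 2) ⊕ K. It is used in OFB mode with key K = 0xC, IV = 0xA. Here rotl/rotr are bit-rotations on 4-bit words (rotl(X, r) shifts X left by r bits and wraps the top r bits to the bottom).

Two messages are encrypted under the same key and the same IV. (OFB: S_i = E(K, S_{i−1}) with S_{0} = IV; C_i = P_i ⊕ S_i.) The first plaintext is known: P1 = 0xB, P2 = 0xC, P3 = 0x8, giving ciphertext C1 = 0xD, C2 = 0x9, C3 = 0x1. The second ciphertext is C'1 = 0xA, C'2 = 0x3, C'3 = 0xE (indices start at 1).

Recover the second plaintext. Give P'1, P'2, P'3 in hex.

In OFB with a reused IV, both messages share the same keystream S_i, so C_i ⊕ C'_i = P_i ⊕ P'_i and thus P'_i = P_i ⊕ C_i ⊕ C'_i.
P'1: 0xB ⊕ 0xD ⊕ 0xA = 0xC.
P'2: 0xC ⊕ 0x9 ⊕ 0x3 = 0x6.
P'3: 0x8 ⊕ 0x1 ⊕ 0xE = 0x7.

P'1 = 0xC, P'2 = 0x6, P'3 = 0x7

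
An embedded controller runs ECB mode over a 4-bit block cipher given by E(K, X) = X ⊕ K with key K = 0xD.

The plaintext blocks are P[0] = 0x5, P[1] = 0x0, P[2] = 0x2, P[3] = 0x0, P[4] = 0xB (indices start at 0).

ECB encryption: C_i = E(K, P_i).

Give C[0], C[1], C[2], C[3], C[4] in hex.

C[0] = 0x8, C[1] = 0xD, C[2] = 0xF, C[3] = 0xD, C[4] = 0x6

C[0]: E(K, 0x5) = 0x8.
C[1]: E(K, 0x0) = 0xD.
C[2]: E(K, 0x2) = 0xF.
C[3]: E(K, 0x0) = 0xD.
C[4]: E(K, 0xB) = 0x6.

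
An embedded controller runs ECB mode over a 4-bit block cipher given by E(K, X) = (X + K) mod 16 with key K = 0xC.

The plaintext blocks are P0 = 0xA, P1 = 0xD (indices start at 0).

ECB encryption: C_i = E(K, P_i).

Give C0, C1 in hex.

C0 = 0x6, C1 = 0x9

C0: E(K, 0xA) = 0x6.
C1: E(K, 0xD) = 0x9.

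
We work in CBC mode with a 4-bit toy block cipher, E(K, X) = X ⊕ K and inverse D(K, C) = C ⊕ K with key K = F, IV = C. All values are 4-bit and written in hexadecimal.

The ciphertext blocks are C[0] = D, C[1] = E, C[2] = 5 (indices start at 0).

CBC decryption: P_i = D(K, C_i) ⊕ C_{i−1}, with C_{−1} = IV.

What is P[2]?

P[2]: D(K, 5) = A; A ⊕ E = 4.

P[2] = 4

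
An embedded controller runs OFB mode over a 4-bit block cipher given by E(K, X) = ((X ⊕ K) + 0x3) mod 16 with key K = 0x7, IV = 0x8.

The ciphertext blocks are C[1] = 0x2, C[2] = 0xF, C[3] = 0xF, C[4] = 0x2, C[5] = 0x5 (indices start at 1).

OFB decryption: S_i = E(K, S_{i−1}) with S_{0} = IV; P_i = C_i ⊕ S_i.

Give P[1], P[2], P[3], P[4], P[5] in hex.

P[1]: S = E(K, 0x8) = 0x2; 0x2 ⊕ 0x2 = 0x0.
P[2]: S = E(K, 0x2) = 0x8; 0xF ⊕ 0x8 = 0x7.
P[3]: S = E(K, 0x8) = 0x2; 0xF ⊕ 0x2 = 0xD.
P[4]: S = E(K, 0x2) = 0x8; 0x2 ⊕ 0x8 = 0xA.
P[5]: S = E(K, 0x8) = 0x2; 0x5 ⊕ 0x2 = 0x7.

P[1] = 0x0, P[2] = 0x7, P[3] = 0xD, P[4] = 0xA, P[5] = 0x7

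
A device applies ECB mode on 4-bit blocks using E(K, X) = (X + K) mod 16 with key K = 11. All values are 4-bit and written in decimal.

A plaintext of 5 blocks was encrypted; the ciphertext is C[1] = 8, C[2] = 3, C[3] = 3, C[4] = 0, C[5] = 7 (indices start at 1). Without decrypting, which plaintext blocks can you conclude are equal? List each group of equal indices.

ECB encrypts each block independently with the same key, so equal ciphertext blocks imply equal plaintext blocks.
C[2] = C[3] = 3, so P[2] = P[3].

P[2] = P[3]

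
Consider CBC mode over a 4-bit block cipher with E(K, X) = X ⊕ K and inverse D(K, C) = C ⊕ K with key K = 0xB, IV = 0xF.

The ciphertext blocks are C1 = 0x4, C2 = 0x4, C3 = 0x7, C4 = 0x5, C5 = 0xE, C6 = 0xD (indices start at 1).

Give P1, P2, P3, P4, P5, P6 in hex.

P1 = 0x0, P2 = 0xB, P3 = 0x8, P4 = 0x9, P5 = 0x0, P6 = 0x8

CBC decryption: P_i = D(K, C_i) ⊕ C_{i−1}, with C_{0} = IV.
P1: D(K, 0x4) = 0xF; 0xF ⊕ 0xF = 0x0.
P2: D(K, 0x4) = 0xF; 0xF ⊕ 0x4 = 0xB.
P3: D(K, 0x7) = 0xC; 0xC ⊕ 0x4 = 0x8.
P4: D(K, 0x5) = 0xE; 0xE ⊕ 0x7 = 0x9.
P5: D(K, 0xE) = 0x5; 0x5 ⊕ 0x5 = 0x0.
P6: D(K, 0xD) = 0x6; 0x6 ⊕ 0xE = 0x8.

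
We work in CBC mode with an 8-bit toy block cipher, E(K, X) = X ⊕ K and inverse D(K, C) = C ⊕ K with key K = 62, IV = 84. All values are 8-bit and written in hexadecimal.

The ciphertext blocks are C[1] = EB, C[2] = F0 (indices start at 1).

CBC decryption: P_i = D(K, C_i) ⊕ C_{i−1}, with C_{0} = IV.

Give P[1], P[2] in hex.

P[1]: D(K, EB) = 89; 89 ⊕ 84 = 0D.
P[2]: D(K, F0) = 92; 92 ⊕ EB = 79.

P[1] = 0D, P[2] = 79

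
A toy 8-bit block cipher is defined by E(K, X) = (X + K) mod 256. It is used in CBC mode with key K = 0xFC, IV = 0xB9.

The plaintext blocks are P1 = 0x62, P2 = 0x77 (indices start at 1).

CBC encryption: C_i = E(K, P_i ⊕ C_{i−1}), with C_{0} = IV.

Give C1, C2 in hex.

C1 = 0xD7, C2 = 0x9C

C1: P1 ⊕ 0xB9 = 0xDB; E(K, 0xDB) = 0xD7.
C2: P2 ⊕ 0xD7 = 0xA0; E(K, 0xA0) = 0x9C.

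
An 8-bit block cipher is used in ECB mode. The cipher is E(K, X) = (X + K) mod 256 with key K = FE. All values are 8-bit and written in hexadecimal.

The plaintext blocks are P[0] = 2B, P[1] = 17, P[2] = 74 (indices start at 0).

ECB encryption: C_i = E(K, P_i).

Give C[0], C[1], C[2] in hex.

C[0]: E(K, 2B) = 29.
C[1]: E(K, 17) = 15.
C[2]: E(K, 74) = 72.

C[0] = 29, C[1] = 15, C[2] = 72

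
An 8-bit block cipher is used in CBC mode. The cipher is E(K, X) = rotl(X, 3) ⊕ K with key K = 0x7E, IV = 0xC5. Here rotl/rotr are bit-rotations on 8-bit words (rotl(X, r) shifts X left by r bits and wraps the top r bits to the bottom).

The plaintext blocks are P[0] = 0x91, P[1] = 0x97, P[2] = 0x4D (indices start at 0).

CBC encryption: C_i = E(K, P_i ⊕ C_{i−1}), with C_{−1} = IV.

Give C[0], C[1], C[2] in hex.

C[0]: P[0] ⊕ 0xC5 = 0x54; E(K, 0x54) = 0xDC.
C[1]: P[1] ⊕ 0xDC = 0x4B; E(K, 0x4B) = 0x24.
C[2]: P[2] ⊕ 0x24 = 0x69; E(K, 0x69) = 0x35.

C[0] = 0xDC, C[1] = 0x24, C[2] = 0x35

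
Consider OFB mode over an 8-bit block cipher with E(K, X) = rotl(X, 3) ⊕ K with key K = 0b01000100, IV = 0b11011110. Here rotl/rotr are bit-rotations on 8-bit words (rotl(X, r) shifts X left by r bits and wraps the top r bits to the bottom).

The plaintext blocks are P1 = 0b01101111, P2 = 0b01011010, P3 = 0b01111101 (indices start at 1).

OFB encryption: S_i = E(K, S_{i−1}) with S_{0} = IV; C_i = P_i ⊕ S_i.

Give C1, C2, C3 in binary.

C1 = 0b11011101, C2 = 0b10001011, C3 = 0b10110111

C1: S = E(K, 0b11011110) = 0b10110010; 0b01101111 ⊕ 0b10110010 = 0b11011101.
C2: S = E(K, 0b10110010) = 0b11010001; 0b01011010 ⊕ 0b11010001 = 0b10001011.
C3: S = E(K, 0b11010001) = 0b11001010; 0b01111101 ⊕ 0b11001010 = 0b10110111.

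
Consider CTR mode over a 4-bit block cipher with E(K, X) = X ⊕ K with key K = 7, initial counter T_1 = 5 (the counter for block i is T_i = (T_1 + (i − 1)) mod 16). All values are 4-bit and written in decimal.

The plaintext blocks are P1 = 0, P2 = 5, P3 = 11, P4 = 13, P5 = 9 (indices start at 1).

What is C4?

CTR encryption: S_i = E(K, T_i) where T_i is the counter for block i; C_i = P_i ⊕ S_i.
C1: T = 5, S = E(K, T) = 2; 0 ⊕ 2 = 2.
C2: T = 6, S = E(K, T) = 1; 5 ⊕ 1 = 4.
C3: T = 7, S = E(K, T) = 0; 11 ⊕ 0 = 11.
C4: T = 8, S = E(K, T) = 15; 13 ⊕ 15 = 2.

C4 = 2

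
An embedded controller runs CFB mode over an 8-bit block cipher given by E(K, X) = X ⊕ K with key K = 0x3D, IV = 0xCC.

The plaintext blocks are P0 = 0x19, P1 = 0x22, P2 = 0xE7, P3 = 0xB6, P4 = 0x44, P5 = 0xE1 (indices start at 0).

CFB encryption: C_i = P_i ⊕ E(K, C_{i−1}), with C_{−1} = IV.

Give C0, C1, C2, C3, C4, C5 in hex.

C0: E(K, 0xCC) = 0xF1; 0x19 ⊕ 0xF1 = 0xE8.
C1: E(K, 0xE8) = 0xD5; 0x22 ⊕ 0xD5 = 0xF7.
C2: E(K, 0xF7) = 0xCA; 0xE7 ⊕ 0xCA = 0x2D.
C3: E(K, 0x2D) = 0x10; 0xB6 ⊕ 0x10 = 0xA6.
C4: E(K, 0xA6) = 0x9B; 0x44 ⊕ 0x9B = 0xDF.
C5: E(K, 0xDF) = 0xE2; 0xE1 ⊕ 0xE2 = 0x03.

C0 = 0xE8, C1 = 0xF7, C2 = 0x2D, C3 = 0xA6, C4 = 0xDF, C5 = 0x03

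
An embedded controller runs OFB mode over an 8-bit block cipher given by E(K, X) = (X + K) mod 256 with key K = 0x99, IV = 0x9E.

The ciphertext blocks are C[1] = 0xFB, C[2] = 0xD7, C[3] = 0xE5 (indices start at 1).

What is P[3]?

OFB decryption: S_i = E(K, S_{i−1}) with S_{0} = IV; P_i = C_i ⊕ S_i.
P[1]: S = E(K, 0x9E) = 0x37; 0xFB ⊕ 0x37 = 0xCC.
P[2]: S = E(K, 0x37) = 0xD0; 0xD7 ⊕ 0xD0 = 0x07.
P[3]: S = E(K, 0xD0) = 0x69; 0xE5 ⊕ 0x69 = 0x8C.

P[3] = 0x8C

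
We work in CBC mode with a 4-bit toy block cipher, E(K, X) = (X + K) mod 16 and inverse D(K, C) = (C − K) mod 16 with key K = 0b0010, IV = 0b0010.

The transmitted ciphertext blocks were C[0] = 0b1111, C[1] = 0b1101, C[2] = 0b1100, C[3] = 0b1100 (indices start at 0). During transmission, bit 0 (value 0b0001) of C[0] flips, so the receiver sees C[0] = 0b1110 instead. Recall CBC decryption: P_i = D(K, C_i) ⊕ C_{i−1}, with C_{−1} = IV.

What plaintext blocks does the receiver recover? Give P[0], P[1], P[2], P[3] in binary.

Only C[0] changed, to 0b1110. In CBC, a change in C_i garbles P_i and flips the same bit in P_{i+1}. Decrypting the received ciphertext:
P[0]: D(K, 0b1110) = 0b1100; 0b1100 ⊕ 0b0010 = 0b1110.
P[1]: D(K, 0b1101) = 0b1011; 0b1011 ⊕ 0b1110 = 0b0101.
P[2]: D(K, 0b1100) = 0b1010; 0b1010 ⊕ 0b1101 = 0b0111.
P[3]: D(K, 0b1100) = 0b1010; 0b1010 ⊕ 0b1100 = 0b0110.
Blocks that differ from the original plaintext: P[0], P[1].

P[0] = 0b1110, P[1] = 0b0101, P[2] = 0b0111, P[3] = 0b0110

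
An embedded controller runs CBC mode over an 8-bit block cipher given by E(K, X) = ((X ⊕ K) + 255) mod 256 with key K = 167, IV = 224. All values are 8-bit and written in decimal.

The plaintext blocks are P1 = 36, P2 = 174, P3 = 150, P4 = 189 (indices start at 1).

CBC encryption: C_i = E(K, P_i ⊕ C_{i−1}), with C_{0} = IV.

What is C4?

C1: P1 ⊕ 224 = 196; E(K, 196) = 98.
C2: P2 ⊕ 98 = 204; E(K, 204) = 106.
C3: P3 ⊕ 106 = 252; E(K, 252) = 90.
C4: P4 ⊕ 90 = 231; E(K, 231) = 63.

C4 = 63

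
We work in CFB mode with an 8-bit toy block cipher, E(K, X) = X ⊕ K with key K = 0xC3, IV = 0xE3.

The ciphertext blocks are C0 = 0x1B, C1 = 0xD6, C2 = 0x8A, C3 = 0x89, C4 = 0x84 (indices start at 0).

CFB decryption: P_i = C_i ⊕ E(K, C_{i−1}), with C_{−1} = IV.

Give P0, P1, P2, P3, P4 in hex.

P0: E(K, 0xE3) = 0x20; 0x1B ⊕ 0x20 = 0x3B.
P1: E(K, 0x1B) = 0xD8; 0xD6 ⊕ 0xD8 = 0x0E.
P2: E(K, 0xD6) = 0x15; 0x8A ⊕ 0x15 = 0x9F.
P3: E(K, 0x8A) = 0x49; 0x89 ⊕ 0x49 = 0xC0.
P4: E(K, 0x89) = 0x4A; 0x84 ⊕ 0x4A = 0xCE.

P0 = 0x3B, P1 = 0x0E, P2 = 0x9F, P3 = 0xC0, P4 = 0xCE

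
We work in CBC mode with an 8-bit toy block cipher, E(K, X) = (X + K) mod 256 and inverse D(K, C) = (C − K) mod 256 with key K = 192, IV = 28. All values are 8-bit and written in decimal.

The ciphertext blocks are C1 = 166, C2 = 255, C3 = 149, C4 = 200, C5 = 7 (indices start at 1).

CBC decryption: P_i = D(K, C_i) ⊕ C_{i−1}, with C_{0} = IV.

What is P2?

P2: D(K, 255) = 63; 63 ⊕ 166 = 153.

P2 = 153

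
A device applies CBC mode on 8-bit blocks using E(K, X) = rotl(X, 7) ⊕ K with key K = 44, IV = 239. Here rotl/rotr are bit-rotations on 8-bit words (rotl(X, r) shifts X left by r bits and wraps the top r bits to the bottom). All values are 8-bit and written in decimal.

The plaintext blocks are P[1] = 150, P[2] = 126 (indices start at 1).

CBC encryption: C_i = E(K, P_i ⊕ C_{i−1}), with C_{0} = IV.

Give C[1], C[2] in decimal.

C[1]: P[1] ⊕ 239 = 121; E(K, 121) = 144.
C[2]: P[2] ⊕ 144 = 238; E(K, 238) = 91.

C[1] = 144, C[2] = 91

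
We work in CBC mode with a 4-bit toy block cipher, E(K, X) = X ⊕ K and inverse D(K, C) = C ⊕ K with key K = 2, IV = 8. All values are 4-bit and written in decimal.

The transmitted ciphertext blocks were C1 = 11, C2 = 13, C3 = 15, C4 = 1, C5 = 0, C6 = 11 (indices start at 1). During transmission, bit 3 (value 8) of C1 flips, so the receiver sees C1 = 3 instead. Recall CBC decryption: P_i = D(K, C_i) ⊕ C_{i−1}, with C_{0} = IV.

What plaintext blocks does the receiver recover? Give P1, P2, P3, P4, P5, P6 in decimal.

Only C1 changed, to 3. In CBC, a change in C_i garbles P_i and flips the same bit in P_{i+1}. Decrypting the received ciphertext:
P1: D(K, 3) = 1; 1 ⊕ 8 = 9.
P2: D(K, 13) = 15; 15 ⊕ 3 = 12.
P3: D(K, 15) = 13; 13 ⊕ 13 = 0.
P4: D(K, 1) = 3; 3 ⊕ 15 = 12.
P5: D(K, 0) = 2; 2 ⊕ 1 = 3.
P6: D(K, 11) = 9; 9 ⊕ 0 = 9.
Blocks that differ from the original plaintext: P1, P2.

P1 = 9, P2 = 12, P3 = 0, P4 = 12, P5 = 3, P6 = 9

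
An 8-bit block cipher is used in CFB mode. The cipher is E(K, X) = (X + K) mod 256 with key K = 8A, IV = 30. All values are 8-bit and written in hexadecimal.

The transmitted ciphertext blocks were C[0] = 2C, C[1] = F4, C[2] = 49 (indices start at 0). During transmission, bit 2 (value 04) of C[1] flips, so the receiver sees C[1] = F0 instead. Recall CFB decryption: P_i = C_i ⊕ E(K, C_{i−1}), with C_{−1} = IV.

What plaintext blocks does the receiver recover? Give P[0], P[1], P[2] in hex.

P[0] = 96, P[1] = 46, P[2] = 33

Only C[1] changed, to F0. In CFB, a change in C_i flips the same bit in P_i and garbles P_{i+1}. Decrypting the received ciphertext:
P[0]: E(K, 30) = BA; 2C ⊕ BA = 96.
P[1]: E(K, 2C) = B6; F0 ⊕ B6 = 46.
P[2]: E(K, F0) = 7A; 49 ⊕ 7A = 33.
Blocks that differ from the original plaintext: P[1], P[2].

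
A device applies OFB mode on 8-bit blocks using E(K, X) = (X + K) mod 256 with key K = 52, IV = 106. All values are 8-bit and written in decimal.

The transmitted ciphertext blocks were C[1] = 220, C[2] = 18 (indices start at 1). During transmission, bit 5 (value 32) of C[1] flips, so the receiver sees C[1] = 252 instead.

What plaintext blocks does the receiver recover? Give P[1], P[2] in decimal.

OFB decryption: S_i = E(K, S_{i−1}) with S_{0} = IV; P_i = C_i ⊕ S_i.
Only C[1] changed, to 252. In OFB, a change in C_i flips the same bit in P_i only; the keystream is unaffected. Decrypting the received ciphertext:
P[1]: S = E(K, 106) = 158; 252 ⊕ 158 = 98.
P[2]: S = E(K, 158) = 210; 18 ⊕ 210 = 192.
Blocks that differ from the original plaintext: P[1].

P[1] = 98, P[2] = 192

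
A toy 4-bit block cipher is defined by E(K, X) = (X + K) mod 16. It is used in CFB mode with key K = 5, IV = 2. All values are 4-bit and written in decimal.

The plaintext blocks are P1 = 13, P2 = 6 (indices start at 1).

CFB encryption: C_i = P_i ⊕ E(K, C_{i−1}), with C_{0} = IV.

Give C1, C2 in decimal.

C1 = 10, C2 = 9

C1: E(K, 2) = 7; 13 ⊕ 7 = 10.
C2: E(K, 10) = 15; 6 ⊕ 15 = 9.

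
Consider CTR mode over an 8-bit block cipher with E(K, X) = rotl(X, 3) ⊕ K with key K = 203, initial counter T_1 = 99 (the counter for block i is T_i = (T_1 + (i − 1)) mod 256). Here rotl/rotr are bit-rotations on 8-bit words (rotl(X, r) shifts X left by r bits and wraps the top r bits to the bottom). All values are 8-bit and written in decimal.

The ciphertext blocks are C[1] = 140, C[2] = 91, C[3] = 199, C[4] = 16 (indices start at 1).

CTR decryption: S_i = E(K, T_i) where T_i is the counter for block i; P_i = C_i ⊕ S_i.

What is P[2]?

P[2] = 179

P[2]: T = 100, S = E(K, T) = 232; 91 ⊕ 232 = 179.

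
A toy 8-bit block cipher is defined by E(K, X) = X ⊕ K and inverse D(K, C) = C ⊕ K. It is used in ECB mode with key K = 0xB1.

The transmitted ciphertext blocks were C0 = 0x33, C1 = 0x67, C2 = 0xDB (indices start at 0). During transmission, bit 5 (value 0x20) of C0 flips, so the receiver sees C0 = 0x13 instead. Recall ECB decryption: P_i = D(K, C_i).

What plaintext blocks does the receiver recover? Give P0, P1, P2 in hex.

Only C0 changed, to 0x13. In ECB, a change in C_i affects only P_i. Decrypting the received ciphertext:
P0: D(K, 0x13) = 0xA2.
P1: D(K, 0x67) = 0xD6.
P2: D(K, 0xDB) = 0x6A.
Blocks that differ from the original plaintext: P0.

P0 = 0xA2, P1 = 0xD6, P2 = 0x6A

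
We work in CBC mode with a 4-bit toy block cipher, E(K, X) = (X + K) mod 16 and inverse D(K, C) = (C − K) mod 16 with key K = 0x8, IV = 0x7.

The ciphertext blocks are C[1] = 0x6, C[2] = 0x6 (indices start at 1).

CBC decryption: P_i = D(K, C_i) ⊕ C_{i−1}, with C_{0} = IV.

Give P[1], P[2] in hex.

P[1]: D(K, 0x6) = 0xE; 0xE ⊕ 0x7 = 0x9.
P[2]: D(K, 0x6) = 0xE; 0xE ⊕ 0x6 = 0x8.

P[1] = 0x9, P[2] = 0x8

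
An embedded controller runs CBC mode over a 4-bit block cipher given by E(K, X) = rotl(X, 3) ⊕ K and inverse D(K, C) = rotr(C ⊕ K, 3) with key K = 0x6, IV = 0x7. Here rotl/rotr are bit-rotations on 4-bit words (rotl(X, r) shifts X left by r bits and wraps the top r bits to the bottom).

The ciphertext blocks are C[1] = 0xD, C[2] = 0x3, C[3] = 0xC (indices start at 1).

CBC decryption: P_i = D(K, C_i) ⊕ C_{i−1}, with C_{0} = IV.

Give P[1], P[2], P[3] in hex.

P[1] = 0x0, P[2] = 0x7, P[3] = 0x6

P[1]: D(K, 0xD) = 0x7; 0x7 ⊕ 0x7 = 0x0.
P[2]: D(K, 0x3) = 0xA; 0xA ⊕ 0xD = 0x7.
P[3]: D(K, 0xC) = 0x5; 0x5 ⊕ 0x3 = 0x6.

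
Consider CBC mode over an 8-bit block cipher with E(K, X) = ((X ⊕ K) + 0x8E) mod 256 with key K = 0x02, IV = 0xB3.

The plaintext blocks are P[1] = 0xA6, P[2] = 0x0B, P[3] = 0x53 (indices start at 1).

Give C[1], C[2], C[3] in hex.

C[1] = 0xA5, C[2] = 0x3A, C[3] = 0xF9

CBC encryption: C_i = E(K, P_i ⊕ C_{i−1}), with C_{0} = IV.
C[1]: P[1] ⊕ 0xB3 = 0x15; E(K, 0x15) = 0xA5.
C[2]: P[2] ⊕ 0xA5 = 0xAE; E(K, 0xAE) = 0x3A.
C[3]: P[3] ⊕ 0x3A = 0x69; E(K, 0x69) = 0xF9.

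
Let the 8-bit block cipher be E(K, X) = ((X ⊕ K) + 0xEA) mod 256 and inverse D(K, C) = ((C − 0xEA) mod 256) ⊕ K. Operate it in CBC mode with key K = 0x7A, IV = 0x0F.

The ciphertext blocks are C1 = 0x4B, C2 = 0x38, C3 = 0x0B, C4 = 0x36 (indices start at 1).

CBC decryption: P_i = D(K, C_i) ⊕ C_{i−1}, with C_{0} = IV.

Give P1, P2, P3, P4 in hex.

P1 = 0x14, P2 = 0x7F, P3 = 0x63, P4 = 0x3D

P1: D(K, 0x4B) = 0x1B; 0x1B ⊕ 0x0F = 0x14.
P2: D(K, 0x38) = 0x34; 0x34 ⊕ 0x4B = 0x7F.
P3: D(K, 0x0B) = 0x5B; 0x5B ⊕ 0x38 = 0x63.
P4: D(K, 0x36) = 0x36; 0x36 ⊕ 0x0B = 0x3D.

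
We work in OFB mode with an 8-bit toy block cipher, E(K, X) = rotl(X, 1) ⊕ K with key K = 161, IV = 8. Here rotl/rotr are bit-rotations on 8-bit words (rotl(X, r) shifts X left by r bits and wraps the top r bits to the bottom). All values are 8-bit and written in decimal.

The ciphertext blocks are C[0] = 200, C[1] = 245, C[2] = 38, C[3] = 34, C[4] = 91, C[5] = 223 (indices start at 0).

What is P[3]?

OFB decryption: S_i = E(K, S_{i−1}) with S_{−1} = IV; P_i = C_i ⊕ S_i.
P[0]: S = E(K, 8) = 177; 200 ⊕ 177 = 121.
P[1]: S = E(K, 177) = 194; 245 ⊕ 194 = 55.
P[2]: S = E(K, 194) = 36; 38 ⊕ 36 = 2.
P[3]: S = E(K, 36) = 233; 34 ⊕ 233 = 203.

P[3] = 203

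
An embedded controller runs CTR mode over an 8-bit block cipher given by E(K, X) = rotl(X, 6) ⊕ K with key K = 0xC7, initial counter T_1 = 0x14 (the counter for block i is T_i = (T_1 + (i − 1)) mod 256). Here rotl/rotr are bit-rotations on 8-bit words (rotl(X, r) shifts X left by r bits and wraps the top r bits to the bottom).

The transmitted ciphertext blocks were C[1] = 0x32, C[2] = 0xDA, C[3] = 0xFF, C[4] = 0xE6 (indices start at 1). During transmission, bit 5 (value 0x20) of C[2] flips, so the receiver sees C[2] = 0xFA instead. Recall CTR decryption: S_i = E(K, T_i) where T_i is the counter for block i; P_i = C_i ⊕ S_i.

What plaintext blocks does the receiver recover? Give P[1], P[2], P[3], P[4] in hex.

P[1] = 0xF0, P[2] = 0x78, P[3] = 0xBD, P[4] = 0xE4

Only C[2] changed, to 0xFA. In CTR, a change in C_i flips the same bit in P_i only; the keystream is unaffected. Decrypting the received ciphertext:
P[1]: T = 0x14, S = E(K, T) = 0xC2; 0x32 ⊕ 0xC2 = 0xF0.
P[2]: T = 0x15, S = E(K, T) = 0x82; 0xFA ⊕ 0x82 = 0x78.
P[3]: T = 0x16, S = E(K, T) = 0x42; 0xFF ⊕ 0x42 = 0xBD.
P[4]: T = 0x17, S = E(K, T) = 0x02; 0xE6 ⊕ 0x02 = 0xE4.
Blocks that differ from the original plaintext: P[2].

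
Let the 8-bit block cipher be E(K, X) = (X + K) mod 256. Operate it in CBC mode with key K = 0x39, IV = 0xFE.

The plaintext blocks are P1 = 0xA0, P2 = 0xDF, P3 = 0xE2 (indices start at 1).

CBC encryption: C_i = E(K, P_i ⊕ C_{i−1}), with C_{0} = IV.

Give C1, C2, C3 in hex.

C1: P1 ⊕ 0xFE = 0x5E; E(K, 0x5E) = 0x97.
C2: P2 ⊕ 0x97 = 0x48; E(K, 0x48) = 0x81.
C3: P3 ⊕ 0x81 = 0x63; E(K, 0x63) = 0x9C.

C1 = 0x97, C2 = 0x81, C3 = 0x9C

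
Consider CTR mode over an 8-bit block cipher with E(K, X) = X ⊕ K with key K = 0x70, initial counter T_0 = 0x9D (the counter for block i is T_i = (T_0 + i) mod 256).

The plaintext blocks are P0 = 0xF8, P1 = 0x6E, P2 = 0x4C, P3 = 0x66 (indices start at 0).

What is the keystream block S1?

CTR encryption: S_i = E(K, T_i) where T_i is the counter for block i; C_i = P_i ⊕ S_i.
C0: T = 0x9D, S = E(K, T) = 0xED; 0xF8 ⊕ 0xED = 0x15.
C1: T = 0x9E, S = E(K, T) = 0xEE; 0x6E ⊕ 0xEE = 0x80.
So S1 = 0xEE.

0xEE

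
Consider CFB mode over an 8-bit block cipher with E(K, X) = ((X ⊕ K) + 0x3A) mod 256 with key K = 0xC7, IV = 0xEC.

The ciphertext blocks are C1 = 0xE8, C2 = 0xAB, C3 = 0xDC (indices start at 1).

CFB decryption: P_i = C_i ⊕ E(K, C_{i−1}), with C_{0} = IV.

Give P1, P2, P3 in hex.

P1: E(K, 0xEC) = 0x65; 0xE8 ⊕ 0x65 = 0x8D.
P2: E(K, 0xE8) = 0x69; 0xAB ⊕ 0x69 = 0xC2.
P3: E(K, 0xAB) = 0xA6; 0xDC ⊕ 0xA6 = 0x7A.

P1 = 0x8D, P2 = 0xC2, P3 = 0x7A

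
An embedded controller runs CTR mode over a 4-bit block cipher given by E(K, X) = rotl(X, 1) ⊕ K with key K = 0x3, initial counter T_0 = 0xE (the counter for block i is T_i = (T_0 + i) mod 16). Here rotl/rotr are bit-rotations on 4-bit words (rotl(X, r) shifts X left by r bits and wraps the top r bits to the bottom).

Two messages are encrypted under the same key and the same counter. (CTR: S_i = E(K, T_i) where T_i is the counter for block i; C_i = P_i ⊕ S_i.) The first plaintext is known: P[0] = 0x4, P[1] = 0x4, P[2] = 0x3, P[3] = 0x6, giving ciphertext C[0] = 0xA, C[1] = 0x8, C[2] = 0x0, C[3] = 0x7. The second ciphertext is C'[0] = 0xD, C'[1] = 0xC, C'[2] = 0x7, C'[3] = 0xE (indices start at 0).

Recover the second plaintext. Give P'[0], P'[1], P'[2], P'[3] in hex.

In CTR with a reused counter, both messages share the same keystream S_i, so C_i ⊕ C'_i = P_i ⊕ P'_i and thus P'_i = P_i ⊕ C_i ⊕ C'_i.
P'[0]: 0x4 ⊕ 0xA ⊕ 0xD = 0x3.
P'[1]: 0x4 ⊕ 0x8 ⊕ 0xC = 0x0.
P'[2]: 0x3 ⊕ 0x0 ⊕ 0x7 = 0x4.
P'[3]: 0x6 ⊕ 0x7 ⊕ 0xE = 0xF.

P'[0] = 0x3, P'[1] = 0x0, P'[2] = 0x4, P'[3] = 0xF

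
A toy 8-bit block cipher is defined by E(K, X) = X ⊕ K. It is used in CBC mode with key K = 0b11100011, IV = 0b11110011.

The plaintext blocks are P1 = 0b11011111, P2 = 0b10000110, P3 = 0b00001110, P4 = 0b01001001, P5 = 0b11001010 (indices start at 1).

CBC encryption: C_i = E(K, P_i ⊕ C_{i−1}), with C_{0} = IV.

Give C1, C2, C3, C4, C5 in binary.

C1: P1 ⊕ 0b11110011 = 0b00101100; E(K, 0b00101100) = 0b11001111.
C2: P2 ⊕ 0b11001111 = 0b01001001; E(K, 0b01001001) = 0b10101010.
C3: P3 ⊕ 0b10101010 = 0b10100100; E(K, 0b10100100) = 0b01000111.
C4: P4 ⊕ 0b01000111 = 0b00001110; E(K, 0b00001110) = 0b11101101.
C5: P5 ⊕ 0b11101101 = 0b00100111; E(K, 0b00100111) = 0b11000100.

C1 = 0b11001111, C2 = 0b10101010, C3 = 0b01000111, C4 = 0b11101101, C5 = 0b11000100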